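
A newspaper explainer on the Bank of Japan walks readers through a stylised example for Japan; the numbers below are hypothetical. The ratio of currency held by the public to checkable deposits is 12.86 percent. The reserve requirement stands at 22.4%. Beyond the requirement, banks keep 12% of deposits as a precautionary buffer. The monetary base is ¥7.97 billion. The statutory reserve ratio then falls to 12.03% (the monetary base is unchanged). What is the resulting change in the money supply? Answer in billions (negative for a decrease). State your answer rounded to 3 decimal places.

Initially m₁ = (1 + 0.1286) / (0.224 + 0.12 + 0.1286) ≈ 2.38807, so M₁ = 2.38807 × 7.97 ≈ 19.0329 billion.
After the change m₂ = (1 + 0.1286) / (0.1203 + 0.12 + 0.1286) ≈ 3.05937, so M₂ = 3.05937 × 7.97 ≈ 24.3832 billion.
ΔM = M₂ − M₁ = 24.3832 − 19.0329 = 5.3503 billion.

¥5.350 billion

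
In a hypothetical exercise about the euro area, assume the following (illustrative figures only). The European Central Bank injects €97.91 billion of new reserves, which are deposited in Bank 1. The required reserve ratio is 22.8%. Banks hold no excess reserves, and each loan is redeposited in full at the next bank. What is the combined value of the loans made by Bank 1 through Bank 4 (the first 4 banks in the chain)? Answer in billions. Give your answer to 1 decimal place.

Bank i lends (1 − rr)^i of the original deposit: Bank 1 lends 97.91·0.7720 ≈ 75.5865, Bank 2 lends 97.91·0.7720² ≈ 58.3528, and so on.
Summing a geometric series: total = 97.91·[0.7720·(1 − 0.7720^4) / (1 − 0.7720)] ≈ 213.7650 billion.

€213.8 billion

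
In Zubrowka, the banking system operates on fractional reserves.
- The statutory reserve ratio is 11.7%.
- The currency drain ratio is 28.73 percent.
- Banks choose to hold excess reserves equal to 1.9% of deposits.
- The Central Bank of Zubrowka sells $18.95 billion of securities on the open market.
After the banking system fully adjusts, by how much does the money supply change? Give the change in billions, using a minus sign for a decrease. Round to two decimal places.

The money multiplier is m = (1 + c) / (rr + e + c) = (1 + 0.2873) / (0.117 + 0.019 + 0.2873) ≈ 3.04111.
The sale removes 18.95 billion of base, so ΔM = m × ΔMB = 3.04111 × (−18.95) ≈ -57.629 billion.

-57.63 billion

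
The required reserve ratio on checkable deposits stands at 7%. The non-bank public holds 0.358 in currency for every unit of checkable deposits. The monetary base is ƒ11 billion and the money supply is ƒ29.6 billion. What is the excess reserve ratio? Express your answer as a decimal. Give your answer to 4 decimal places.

Using m = M/MB = 29.6/11 ≈ 2.690909. Since m = (1 + c)/(c + rr + e), the denominator satisfies c + rr + e = (1 + c)/m = (1 + 0.358) / 2.690909 ≈ 0.504662.
With c = 0.358 and rr = 0.07, the excess reserve ratio is 0.504662 − 0.358 − 0.07 = 0.076662.

0.0767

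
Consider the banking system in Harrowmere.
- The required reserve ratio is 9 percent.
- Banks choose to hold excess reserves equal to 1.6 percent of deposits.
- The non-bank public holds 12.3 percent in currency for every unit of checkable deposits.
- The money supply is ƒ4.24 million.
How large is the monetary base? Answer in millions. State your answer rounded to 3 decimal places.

ƒ0.865 million

The money multiplier is m = (1 + c) / (rr + e + c) = (1 + 0.123) / (0.09 + 0.016 + 0.123) ≈ 4.90393.
MB = M / m = 4.24 / 4.90393 ≈ 0.8646 million.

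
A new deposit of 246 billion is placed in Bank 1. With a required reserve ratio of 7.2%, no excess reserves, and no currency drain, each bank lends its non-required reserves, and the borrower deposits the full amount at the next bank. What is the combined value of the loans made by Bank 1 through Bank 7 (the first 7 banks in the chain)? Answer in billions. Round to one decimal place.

Bank i lends (1 − rr)^i of the original deposit: Bank 1 lends 246·0.9280 = 228.2880, Bank 2 lends 246·0.9280² ≈ 211.8513, and so on.
Summing a geometric series: total = 246·[0.9280·(1 − 0.9280^7) / (1 − 0.9280)] ≈ 1291.4086 billion.

1291.4 billion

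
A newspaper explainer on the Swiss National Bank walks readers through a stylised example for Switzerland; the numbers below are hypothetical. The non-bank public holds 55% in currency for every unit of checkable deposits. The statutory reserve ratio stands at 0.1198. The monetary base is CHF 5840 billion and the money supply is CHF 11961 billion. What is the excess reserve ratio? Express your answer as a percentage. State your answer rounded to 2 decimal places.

8.70%

Using m = M/MB = 11961/5840 ≈ 2.048116. Since m = (1 + c)/(c + rr + e), the denominator satisfies c + rr + e = (1 + c)/m = (1 + 0.55) / 2.048116 ≈ 0.756793.
With c = 0.55 and rr = 0.1198, the excess reserve ratio is 0.756793 − 0.55 − 0.1198 = 0.086993.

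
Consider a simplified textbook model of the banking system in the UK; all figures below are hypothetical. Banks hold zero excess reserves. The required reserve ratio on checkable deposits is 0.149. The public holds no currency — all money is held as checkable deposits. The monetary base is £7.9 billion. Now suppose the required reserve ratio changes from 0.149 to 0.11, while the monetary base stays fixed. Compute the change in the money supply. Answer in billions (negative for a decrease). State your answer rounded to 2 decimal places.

£18.80 billion

Initially m₁ = 1 / (0.149) ≈ 6.7114, so M₁ = 6.7114 × 7.9 ≈ 53.0201 billion.
After the change m₂ = 1 / (0.11) ≈ 9.0909, so M₂ = 9.0909 × 7.9 ≈ 71.8181 billion.
ΔM = M₂ − M₁ = 71.8181 − 53.0201 = 18.798 billion.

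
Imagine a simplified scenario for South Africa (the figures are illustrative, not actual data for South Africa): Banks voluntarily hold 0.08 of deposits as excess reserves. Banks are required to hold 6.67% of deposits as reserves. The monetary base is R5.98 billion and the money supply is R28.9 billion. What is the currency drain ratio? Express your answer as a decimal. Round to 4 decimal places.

0.0759

Using m = M/MB = 28.9/5.98 ≈ 4.832776. From m = (1 + c)/(c + rr + e), rearranging gives 1 + c = m·(c + rr + e), so c·(1 − m) = m·(rr + e) − 1.
Hence c = [m·(rr + e) − 1]/(1 − m) = [4.832776 × (0.0667 + 0.08) − 1] / (1 − 4.832776) ≈ 0.075932.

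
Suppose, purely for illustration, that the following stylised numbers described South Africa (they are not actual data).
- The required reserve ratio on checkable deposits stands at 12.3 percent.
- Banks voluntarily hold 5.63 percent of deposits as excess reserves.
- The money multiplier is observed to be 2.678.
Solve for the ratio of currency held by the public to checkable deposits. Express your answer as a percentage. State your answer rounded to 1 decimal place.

Using m = 2.678. From m = (1 + c)/(c + rr + e), rearranging gives 1 + c = m·(c + rr + e), so c·(1 − m) = m·(rr + e) − 1.
Hence c = [m·(rr + e) − 1]/(1 − m) = [2.678 × (0.123 + 0.0563) − 1] / (1 − 2.678) ≈ 0.309794.

31.0%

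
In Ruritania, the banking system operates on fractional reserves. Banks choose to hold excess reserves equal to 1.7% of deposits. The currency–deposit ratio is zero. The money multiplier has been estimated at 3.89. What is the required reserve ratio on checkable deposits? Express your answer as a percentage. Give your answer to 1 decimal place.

Using m = 3.89. Since m = (1 + c)/(c + rr + e), the denominator satisfies c + rr + e = (1 + c)/m = (1 + 0) / 3.89 ≈ 0.257069.
With c = 0 and e = 0.017, the required reserve ratio on checkable deposits is 0.257069 − 0 − 0.017 = 0.240069.

24.0%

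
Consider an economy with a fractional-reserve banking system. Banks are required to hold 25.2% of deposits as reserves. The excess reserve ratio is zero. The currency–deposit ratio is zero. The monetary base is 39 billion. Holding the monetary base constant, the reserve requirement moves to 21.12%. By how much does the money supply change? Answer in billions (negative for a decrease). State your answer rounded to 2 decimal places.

Initially m₁ = 1 / (0.252) ≈ 3.96825, so M₁ = 3.96825 × 39 ≈ 154.7618 billion.
After the change m₂ = 1 / (0.2112) ≈ 4.73485, so M₂ = 4.73485 × 39 ≈ 184.6591 billion.
ΔM = M₂ − M₁ = 184.6591 − 154.7618 = 29.8973 billion.

29.90 billion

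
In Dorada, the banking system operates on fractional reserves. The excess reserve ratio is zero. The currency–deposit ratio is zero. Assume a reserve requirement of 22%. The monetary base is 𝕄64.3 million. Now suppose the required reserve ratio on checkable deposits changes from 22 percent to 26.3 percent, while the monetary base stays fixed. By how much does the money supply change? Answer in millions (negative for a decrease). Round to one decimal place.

Initially m₁ = 1 / (0.22) ≈ 4.5455, so M₁ = 4.5455 × 64.3 ≈ 292.2756 million.
After the change m₂ = 1 / (0.263) ≈ 3.8023, so M₂ = 3.8023 × 64.3 ≈ 244.4879 million.
ΔM = M₂ − M₁ = 244.4879 − 292.2756 = -47.7877 million.

-47.8 million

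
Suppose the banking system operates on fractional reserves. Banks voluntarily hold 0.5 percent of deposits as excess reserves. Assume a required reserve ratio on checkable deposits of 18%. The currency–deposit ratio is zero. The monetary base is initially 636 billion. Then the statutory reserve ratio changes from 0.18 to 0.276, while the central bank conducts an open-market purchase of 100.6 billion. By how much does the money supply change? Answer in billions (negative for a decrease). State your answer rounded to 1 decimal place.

-816.5 billion

Before: m₁ = 1 / (0.18 + 0.005) ≈ 5.40541, MB₁ = 636, so M₁ = 5.40541 × 636 ≈ 3437.8408 billion.
After: m₂ = 1 / (0.276 + 0.005) ≈ 3.55872, MB₂ = 636 + 100.6 = 736.6, so M₂ = 3.55872 × 736.6 ≈ 2621.3532 billion.
ΔM = M₂ − M₁ = 2621.3532 − 3437.8408 = -816.4876 billion.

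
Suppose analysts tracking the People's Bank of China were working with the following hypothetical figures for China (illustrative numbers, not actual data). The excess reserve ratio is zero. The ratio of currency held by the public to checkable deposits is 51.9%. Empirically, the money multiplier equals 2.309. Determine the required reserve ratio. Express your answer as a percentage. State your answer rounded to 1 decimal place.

Using m = 2.309. Since m = (1 + c)/(c + rr + e), the denominator satisfies c + rr + e = (1 + c)/m = (1 + 0.519) / 2.309 ≈ 0.657861.
With c = 0.519 and e = 0, the required reserve ratio is 0.657861 − 0.519 − 0 = 0.138861.

13.9%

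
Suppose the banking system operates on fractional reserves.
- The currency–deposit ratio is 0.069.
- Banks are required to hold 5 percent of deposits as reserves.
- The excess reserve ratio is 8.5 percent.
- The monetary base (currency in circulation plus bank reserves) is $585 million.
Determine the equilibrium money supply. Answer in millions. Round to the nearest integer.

The money multiplier is m = (1 + c) / (rr + e + c) = (1 + 0.069) / (0.05 + 0.085 + 0.069) ≈ 5.2402.
So M = m × MB = 5.2402 × 585 = 3065.517 million.

$3066 million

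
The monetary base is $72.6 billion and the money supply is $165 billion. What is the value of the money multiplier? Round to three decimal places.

2.273

The money multiplier is m = M / MB = 165 / 72.6 ≈ 2.27273.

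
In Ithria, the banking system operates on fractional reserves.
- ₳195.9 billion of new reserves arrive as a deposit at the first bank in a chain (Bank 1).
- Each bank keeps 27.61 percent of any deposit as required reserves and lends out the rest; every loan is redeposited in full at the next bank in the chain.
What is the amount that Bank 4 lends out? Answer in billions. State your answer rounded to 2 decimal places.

₳53.80 billion

Each bank lends a fraction (1 − rr) = 0.7239 of the deposit it receives, so Bank 4 receives 195.9·0.7239^3 and lends 195.9·0.7239^4 ≈ 53.7958 billion.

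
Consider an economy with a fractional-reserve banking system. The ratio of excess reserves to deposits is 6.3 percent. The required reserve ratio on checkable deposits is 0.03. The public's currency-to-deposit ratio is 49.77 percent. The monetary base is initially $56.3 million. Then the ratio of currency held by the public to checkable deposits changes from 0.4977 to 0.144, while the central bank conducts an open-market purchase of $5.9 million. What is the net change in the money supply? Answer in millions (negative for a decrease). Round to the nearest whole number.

$157 million

Before: m₁ = (1 + 0.4977) / (0.03 + 0.063 + 0.4977) ≈ 2.5355, MB₁ = 56.3, so M₁ = 2.5355 × 56.3 ≈ 142.7486 million.
After: m₂ = (1 + 0.144) / (0.03 + 0.063 + 0.144) ≈ 4.8270, MB₂ = 56.3 + 5.9 = 62.2, so M₂ = 4.8270 × 62.2 = 300.2394 million.
ΔM = M₂ − M₁ = 300.2394 − 142.7486 = 157.4908 million.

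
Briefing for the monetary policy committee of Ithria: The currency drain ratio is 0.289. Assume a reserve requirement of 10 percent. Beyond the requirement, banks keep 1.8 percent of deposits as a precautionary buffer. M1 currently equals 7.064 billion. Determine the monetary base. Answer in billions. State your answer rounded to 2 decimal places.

The money multiplier is m = (1 + c) / (rr + e + c) = (1 + 0.289) / (0.1 + 0.018 + 0.289) ≈ 3.1671.
MB = M / m = 7.064 / 3.1671 ≈ 2.2304 billion.

2.23 billion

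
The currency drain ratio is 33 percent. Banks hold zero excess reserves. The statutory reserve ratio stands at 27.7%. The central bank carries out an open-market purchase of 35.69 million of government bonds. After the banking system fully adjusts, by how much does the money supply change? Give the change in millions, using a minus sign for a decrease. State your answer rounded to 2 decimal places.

78.20 million

The money multiplier is m = (1 + c) / (rr + c) = (1 + 0.33) / (0.277 + 0.33) ≈ 2.19110.
The purchase adds 35.69 million of base, so ΔM = m × ΔMB = 2.19110 × (+35.69) ≈ 78.2004 million.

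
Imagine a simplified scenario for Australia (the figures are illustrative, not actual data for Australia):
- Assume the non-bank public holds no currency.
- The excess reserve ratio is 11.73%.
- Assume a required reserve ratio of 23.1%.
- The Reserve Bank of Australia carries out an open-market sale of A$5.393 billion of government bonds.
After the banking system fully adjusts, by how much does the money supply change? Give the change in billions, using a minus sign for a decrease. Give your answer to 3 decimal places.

-15.484 billion

The money multiplier is m = 1 / (rr + e) = 1 / (0.231 + 0.1173) ≈ 2.87109.
The sale removes 5.393 billion of base, so ΔM = m × ΔMB = 2.87109 × (−5.393) ≈ -15.4838 billion.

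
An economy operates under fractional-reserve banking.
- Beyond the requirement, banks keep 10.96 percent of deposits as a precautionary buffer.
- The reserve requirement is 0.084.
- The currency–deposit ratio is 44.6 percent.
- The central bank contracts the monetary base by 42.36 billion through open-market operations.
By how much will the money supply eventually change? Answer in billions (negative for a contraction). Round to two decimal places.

The money multiplier is m = (1 + c) / (rr + e + c) = (1 + 0.446) / (0.084 + 0.1096 + 0.446) ≈ 2.26079.
The sale removes 42.36 billion of base, so ΔM = m × ΔMB = 2.26079 × (−42.36) ≈ -95.7671 billion.

-95.77 billion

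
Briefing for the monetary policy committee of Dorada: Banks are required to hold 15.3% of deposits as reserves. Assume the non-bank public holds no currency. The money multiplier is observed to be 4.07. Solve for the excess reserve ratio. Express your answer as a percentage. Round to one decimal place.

Using m = 4.07. Since m = (1 + c)/(c + rr + e), the denominator satisfies c + rr + e = (1 + c)/m = (1 + 0) / 4.07 ≈ 0.245700.
With c = 0 and rr = 0.153, the excess reserve ratio is 0.245700 − 0 − 0.153 = 0.0927.

9.3%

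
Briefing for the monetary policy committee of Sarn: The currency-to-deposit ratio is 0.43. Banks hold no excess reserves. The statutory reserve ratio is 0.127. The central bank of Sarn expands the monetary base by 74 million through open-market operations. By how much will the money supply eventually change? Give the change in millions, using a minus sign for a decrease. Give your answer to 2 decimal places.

189.98 million

The money multiplier is m = (1 + c) / (rr + c) = (1 + 0.43) / (0.127 + 0.43) ≈ 2.56732.
The purchase adds 74 million of base, so ΔM = m × ΔMB = 2.56732 × (+74) ≈ 189.9817 million.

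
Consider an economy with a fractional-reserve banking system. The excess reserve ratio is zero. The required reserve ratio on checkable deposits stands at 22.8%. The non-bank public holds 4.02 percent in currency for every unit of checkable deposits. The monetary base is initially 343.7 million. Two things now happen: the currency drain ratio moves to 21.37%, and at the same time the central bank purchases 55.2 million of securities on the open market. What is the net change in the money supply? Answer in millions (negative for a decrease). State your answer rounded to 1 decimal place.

Before: m₁ = (1 + 0.0402) / (0.228 + 0.0402) ≈ 3.87845, MB₁ = 343.7, so M₁ = 3.87845 × 343.7 ≈ 1333.0233 million.
After: m₂ = (1 + 0.2137) / (0.228 + 0.2137) ≈ 2.74779, MB₂ = 343.7 + 55.2 = 398.9, so M₂ = 2.74779 × 398.9 ≈ 1096.0934 million.
ΔM = M₂ − M₁ = 1096.0934 − 1333.0233 = -236.9299 million.

-236.9 million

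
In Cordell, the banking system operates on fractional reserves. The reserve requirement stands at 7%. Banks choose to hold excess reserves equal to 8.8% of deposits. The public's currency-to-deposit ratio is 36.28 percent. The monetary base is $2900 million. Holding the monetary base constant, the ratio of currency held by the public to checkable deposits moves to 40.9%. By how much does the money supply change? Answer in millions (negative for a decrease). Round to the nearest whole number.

-382 million

Initially m₁ = (1 + 0.3628) / (0.07 + 0.088 + 0.3628) ≈ 2.61674, so M₁ = 2.61674 × 2900 = 7588.546 million.
After the change m₂ = (1 + 0.409) / (0.07 + 0.088 + 0.409) ≈ 2.48501, so M₂ = 2.48501 × 2900 = 7206.529 million.
ΔM = M₂ − M₁ = 7206.529 − 7588.546 = -382.017 million.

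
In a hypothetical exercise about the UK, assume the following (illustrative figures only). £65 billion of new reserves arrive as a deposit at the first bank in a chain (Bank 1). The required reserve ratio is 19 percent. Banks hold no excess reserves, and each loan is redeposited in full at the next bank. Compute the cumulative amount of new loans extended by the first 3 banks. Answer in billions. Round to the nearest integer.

£130 billion

Bank i lends (1 − rr)^i of the original deposit: Bank 1 lends 65·0.8100 = 52.6500, Bank 2 lends 65·0.8100² = 42.6465, and so on.
Summing a geometric series: total = 65·[0.8100·(1 − 0.8100^3) / (1 − 0.8100)] ≈ 129.8402 billion.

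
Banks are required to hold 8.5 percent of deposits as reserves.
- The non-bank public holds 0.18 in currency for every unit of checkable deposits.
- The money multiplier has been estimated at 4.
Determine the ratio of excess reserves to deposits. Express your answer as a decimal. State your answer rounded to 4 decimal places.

Using m = 4. Since m = (1 + c)/(c + rr + e), the denominator satisfies c + rr + e = (1 + c)/m = (1 + 0.18) / 4 = 0.295000.
With c = 0.18 and rr = 0.085, the ratio of excess reserves to deposits is 0.295000 − 0.18 − 0.085 = 0.03.

0.0300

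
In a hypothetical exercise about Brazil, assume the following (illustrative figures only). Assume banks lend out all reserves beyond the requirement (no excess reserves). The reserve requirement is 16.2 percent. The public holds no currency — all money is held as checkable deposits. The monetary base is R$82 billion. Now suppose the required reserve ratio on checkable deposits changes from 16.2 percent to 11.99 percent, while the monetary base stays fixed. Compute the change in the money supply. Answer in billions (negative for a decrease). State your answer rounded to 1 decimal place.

R$177.7 billion

Initially m₁ = 1 / (0.162) ≈ 6.1728, so M₁ = 6.1728 × 82 = 506.1696 billion.
After the change m₂ = 1 / (0.1199) ≈ 8.3403, so M₂ = 8.3403 × 82 = 683.9046 billion.
ΔM = M₂ − M₁ = 683.9046 − 506.1696 = 177.735 billion.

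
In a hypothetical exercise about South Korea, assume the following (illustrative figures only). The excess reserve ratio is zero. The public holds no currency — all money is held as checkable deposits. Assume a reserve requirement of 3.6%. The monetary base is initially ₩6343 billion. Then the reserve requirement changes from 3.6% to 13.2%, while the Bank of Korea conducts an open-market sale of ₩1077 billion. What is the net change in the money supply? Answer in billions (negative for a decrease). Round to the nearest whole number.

Before: m₁ = 1 / (0.036) ≈ 27.77778, MB₁ = 6343, so M₁ = 27.77778 × 6343 ≈ 176194.4585 billion.
After: m₂ = 1 / (0.132) ≈ 7.57576, MB₂ = 6343 − 1077 = 5266, so M₂ = 7.57576 × 5266 ≈ 39893.9522 billion.
ΔM = M₂ − M₁ = 39893.9522 − 176194.4585 = -136300.5063 billion.

-136301 billion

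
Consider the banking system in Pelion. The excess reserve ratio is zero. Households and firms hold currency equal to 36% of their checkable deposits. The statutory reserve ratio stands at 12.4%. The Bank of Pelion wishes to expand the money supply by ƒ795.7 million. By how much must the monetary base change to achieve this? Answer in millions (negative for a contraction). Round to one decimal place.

ƒ283.2 million

The money multiplier is m = (1 + c) / (rr + c) = (1 + 0.36) / (0.124 + 0.36) ≈ 2.80992.
ΔMB = ΔM / m = (+795.7) / 2.80992 ≈ 283.1753 million.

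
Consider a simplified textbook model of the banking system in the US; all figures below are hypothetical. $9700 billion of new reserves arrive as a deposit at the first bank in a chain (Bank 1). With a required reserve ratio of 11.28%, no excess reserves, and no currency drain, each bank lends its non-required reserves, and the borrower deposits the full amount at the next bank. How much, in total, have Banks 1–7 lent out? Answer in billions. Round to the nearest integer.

$43284 billion

Bank i lends (1 − rr)^i of the original deposit: Bank 1 lends 9700·0.8872 = 8605.8400, Bank 2 lends 9700·0.8872² ≈ 7635.1012, and so on.
Summing a geometric series: total = 9700·[0.8872·(1 − 0.8872^7) / (1 − 0.8872)] ≈ 43283.7153 billion.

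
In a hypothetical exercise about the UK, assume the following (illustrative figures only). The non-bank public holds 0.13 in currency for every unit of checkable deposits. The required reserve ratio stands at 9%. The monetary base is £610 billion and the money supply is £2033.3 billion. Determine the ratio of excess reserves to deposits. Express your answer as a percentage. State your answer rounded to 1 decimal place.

Using m = M/MB = 2033.3/610 ≈ 3.333279. Since m = (1 + c)/(c + rr + e), the denominator satisfies c + rr + e = (1 + c)/m = (1 + 0.13) / 3.333279 ≈ 0.339006.
With c = 0.13 and rr = 0.09, the ratio of excess reserves to deposits is 0.339006 − 0.13 − 0.09 = 0.119006.

11.9%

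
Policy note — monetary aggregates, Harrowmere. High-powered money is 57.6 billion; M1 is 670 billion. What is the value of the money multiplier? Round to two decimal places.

11.63

The money multiplier is m = M / MB = 670 / 57.6 ≈ 11.63194.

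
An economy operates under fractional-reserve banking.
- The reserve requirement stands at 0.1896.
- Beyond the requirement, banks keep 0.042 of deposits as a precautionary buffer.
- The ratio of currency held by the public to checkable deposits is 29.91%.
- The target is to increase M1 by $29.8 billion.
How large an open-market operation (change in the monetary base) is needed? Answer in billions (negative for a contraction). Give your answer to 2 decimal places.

$12.17 billion

The money multiplier is m = (1 + c) / (rr + e + c) = (1 + 0.2991) / (0.1896 + 0.042 + 0.2991) ≈ 2.44790.
ΔMB = ΔM / m = (+29.8) / 2.44790 ≈ 12.1737 billion.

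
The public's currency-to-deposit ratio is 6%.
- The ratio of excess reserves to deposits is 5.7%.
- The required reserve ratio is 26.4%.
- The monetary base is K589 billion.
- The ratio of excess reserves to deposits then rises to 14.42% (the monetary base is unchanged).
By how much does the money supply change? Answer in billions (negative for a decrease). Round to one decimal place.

Initially m₁ = (1 + 0.06) / (0.264 + 0.057 + 0.06) ≈ 2.78215, so M₁ = 2.78215 × 589 ≈ 1638.6864 billion.
After the change m₂ = (1 + 0.06) / (0.264 + 0.1442 + 0.06) ≈ 2.26399, so M₂ = 2.26399 × 589 ≈ 1333.4901 billion.
ΔM = M₂ − M₁ = 1333.4901 − 1638.6864 = -305.1963 billion.

-305.2 billion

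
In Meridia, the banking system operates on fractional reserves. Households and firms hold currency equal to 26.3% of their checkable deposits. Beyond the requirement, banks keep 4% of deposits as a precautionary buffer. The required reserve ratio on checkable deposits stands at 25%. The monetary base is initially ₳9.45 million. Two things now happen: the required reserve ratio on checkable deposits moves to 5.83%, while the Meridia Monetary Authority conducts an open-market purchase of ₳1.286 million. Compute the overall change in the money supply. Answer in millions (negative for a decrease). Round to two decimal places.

Before: m₁ = (1 + 0.263) / (0.25 + 0.04 + 0.263) ≈ 2.28391, MB₁ = 9.45, so M₁ = 2.28391 × 9.45 ≈ 21.5829 million.
After: m₂ = (1 + 0.263) / (0.0583 + 0.04 + 0.263) ≈ 3.49571, MB₂ = 9.45 + 1.286 = 10.736, so M₂ = 3.49571 × 10.736 ≈ 37.5299 million.
ΔM = M₂ − M₁ = 37.5299 − 21.5829 = 15.947 million.

₳15.95 million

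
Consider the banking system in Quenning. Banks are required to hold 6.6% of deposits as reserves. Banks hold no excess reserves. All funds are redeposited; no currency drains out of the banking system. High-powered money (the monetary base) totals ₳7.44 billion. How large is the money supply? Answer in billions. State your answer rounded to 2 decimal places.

With no currency drain or excess reserves, the money multiplier is m = 1/rr = 1/0.066 ≈ 15.1515.
Money supply M = m × MB = 15.1515 × 7.44 ≈ 112.7272 billion.

₳112.73 billion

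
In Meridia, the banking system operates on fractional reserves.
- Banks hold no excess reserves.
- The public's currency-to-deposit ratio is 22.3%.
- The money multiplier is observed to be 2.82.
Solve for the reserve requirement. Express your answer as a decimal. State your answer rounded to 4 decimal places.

Using m = 2.82. Since m = (1 + c)/(c + rr + e), the denominator satisfies c + rr + e = (1 + c)/m = (1 + 0.223) / 2.82 ≈ 0.433688.
With c = 0.223 and e = 0, the reserve requirement is 0.433688 − 0.223 − 0 = 0.210688.

0.2107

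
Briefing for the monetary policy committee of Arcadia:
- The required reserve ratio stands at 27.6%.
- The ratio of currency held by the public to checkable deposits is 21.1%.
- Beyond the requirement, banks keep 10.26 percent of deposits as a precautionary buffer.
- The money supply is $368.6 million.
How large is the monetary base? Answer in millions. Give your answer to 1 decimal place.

The money multiplier is m = (1 + c) / (rr + e + c) = (1 + 0.211) / (0.276 + 0.1026 + 0.211) ≈ 2.05393.
MB = M / m = 368.6 / 2.05393 ≈ 179.4608 million.

$179.5 million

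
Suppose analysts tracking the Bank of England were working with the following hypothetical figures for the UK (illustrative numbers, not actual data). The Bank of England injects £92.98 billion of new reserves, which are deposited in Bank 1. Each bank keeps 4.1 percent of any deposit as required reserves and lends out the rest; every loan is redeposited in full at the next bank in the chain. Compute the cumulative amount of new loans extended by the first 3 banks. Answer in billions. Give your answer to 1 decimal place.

£256.7 billion

Bank i lends (1 − rr)^i of the original deposit: Bank 1 lends 92.98·0.9590 ≈ 89.1678, Bank 2 lends 92.98·0.9590² ≈ 85.5119, and so on.
Summing a geometric series: total = 92.98·[0.9590·(1 − 0.9590^3) / (1 − 0.9590)] ≈ 256.6857 billion.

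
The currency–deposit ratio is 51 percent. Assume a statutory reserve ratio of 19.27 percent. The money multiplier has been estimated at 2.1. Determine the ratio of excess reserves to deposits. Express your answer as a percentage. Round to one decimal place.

1.6%

Using m = 2.1. Since m = (1 + c)/(c + rr + e), the denominator satisfies c + rr + e = (1 + c)/m = (1 + 0.51) / 2.1 ≈ 0.719048.
With c = 0.51 and rr = 0.1927, the ratio of excess reserves to deposits is 0.719048 − 0.51 − 0.1927 = 0.016348.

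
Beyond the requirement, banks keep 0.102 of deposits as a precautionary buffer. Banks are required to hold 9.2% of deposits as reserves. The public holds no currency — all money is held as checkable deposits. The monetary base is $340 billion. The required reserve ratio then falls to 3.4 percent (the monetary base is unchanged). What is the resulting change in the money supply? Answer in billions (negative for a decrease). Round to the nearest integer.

Initially m₁ = 1 / (0.092 + 0.102) ≈ 5.1546, so M₁ = 5.1546 × 340 = 1752.564 billion.
After the change m₂ = 1 / (0.034 + 0.102) ≈ 7.3529, so M₂ = 7.3529 × 340 = 2499.986 billion.
ΔM = M₂ − M₁ = 2499.986 − 1752.564 = 747.422 billion.

$747 billion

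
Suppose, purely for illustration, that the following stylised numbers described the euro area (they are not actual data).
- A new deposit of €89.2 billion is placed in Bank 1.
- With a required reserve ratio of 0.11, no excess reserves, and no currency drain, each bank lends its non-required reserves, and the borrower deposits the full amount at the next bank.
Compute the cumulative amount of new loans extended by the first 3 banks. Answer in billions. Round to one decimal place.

€212.9 billion

Bank i lends (1 − rr)^i of the original deposit: Bank 1 lends 89.2·0.8900 = 79.3880, Bank 2 lends 89.2·0.8900² ≈ 70.6553, and so on.
Summing a geometric series: total = 89.2·[0.8900·(1 − 0.8900^3) / (1 − 0.8900)] ≈ 212.9266 billion.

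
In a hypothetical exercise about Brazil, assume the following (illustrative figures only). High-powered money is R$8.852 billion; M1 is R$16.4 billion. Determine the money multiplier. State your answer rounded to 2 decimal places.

The money multiplier is m = M / MB = 16.4 / 8.852 ≈ 1.85269.

1.85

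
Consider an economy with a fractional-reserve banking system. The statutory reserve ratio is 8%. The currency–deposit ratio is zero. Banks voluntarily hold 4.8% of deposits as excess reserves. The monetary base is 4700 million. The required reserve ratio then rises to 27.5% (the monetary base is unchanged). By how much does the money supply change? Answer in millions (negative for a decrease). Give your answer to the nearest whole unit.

-22168 million

Initially m₁ = 1 / (0.08 + 0.048) = 7.81250, so M₁ = 7.81250 × 4700 = 36718.75 million.
After the change m₂ = 1 / (0.275 + 0.048) ≈ 3.09598, so M₂ = 3.09598 × 4700 = 14551.106 million.
ΔM = M₂ − M₁ = 14551.106 − 36718.75 = -22167.644 million.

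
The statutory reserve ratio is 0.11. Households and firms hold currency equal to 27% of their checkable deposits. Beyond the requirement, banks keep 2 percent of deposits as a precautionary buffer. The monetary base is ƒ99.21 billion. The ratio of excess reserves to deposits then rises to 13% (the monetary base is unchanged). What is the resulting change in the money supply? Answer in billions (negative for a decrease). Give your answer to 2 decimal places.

Initially m₁ = (1 + 0.27) / (0.11 + 0.02 + 0.27) = 3.17500, so M₁ = 3.17500 × 99.21 ≈ 314.9917 billion.
After the change m₂ = (1 + 0.27) / (0.11 + 0.13 + 0.27) ≈ 2.49020, so M₂ = 2.49020 × 99.21 ≈ 247.0527 billion.
ΔM = M₂ − M₁ = 247.0527 − 314.9917 = -67.939 billion.

-67.94 billion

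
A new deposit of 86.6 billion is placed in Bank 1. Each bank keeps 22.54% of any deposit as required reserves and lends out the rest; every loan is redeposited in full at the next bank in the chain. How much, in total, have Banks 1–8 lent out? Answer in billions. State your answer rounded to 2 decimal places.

259.03 billion

Bank i lends (1 − rr)^i of the original deposit: Bank 1 lends 86.6·0.7746 ≈ 67.0804, Bank 2 lends 86.6·0.7746² ≈ 51.9604, and so on.
Summing a geometric series: total = 86.6·[0.7746·(1 − 0.7746^8) / (1 − 0.7746)] ≈ 259.0348 billion.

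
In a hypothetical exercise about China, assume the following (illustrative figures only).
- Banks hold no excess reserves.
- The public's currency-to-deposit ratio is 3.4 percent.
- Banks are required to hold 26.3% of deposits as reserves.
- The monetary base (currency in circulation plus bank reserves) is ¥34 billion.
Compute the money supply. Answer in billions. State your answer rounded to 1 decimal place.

¥118.4 billion

The money multiplier is m = (1 + c) / (rr + c) = (1 + 0.034) / (0.263 + 0.034) ≈ 3.4815.
So M = m × MB = 3.4815 × 34 = 118.371 billion.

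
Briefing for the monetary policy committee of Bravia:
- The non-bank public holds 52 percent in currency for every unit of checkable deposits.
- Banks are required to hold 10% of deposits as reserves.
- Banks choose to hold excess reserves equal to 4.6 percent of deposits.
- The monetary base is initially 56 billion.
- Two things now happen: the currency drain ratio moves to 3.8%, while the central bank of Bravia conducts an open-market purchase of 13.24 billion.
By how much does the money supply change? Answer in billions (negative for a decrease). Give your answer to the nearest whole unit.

263 billion

Before: m₁ = (1 + 0.52) / (0.1 + 0.046 + 0.52) ≈ 2.2823, MB₁ = 56, so M₁ = 2.2823 × 56 = 127.8088 billion.
After: m₂ = (1 + 0.038) / (0.1 + 0.046 + 0.038) ≈ 5.6413, MB₂ = 56 + 13.24 = 69.24, so M₂ = 5.6413 × 69.24 ≈ 390.6036 billion.
ΔM = M₂ − M₁ = 390.6036 − 127.8088 = 262.7948 billion.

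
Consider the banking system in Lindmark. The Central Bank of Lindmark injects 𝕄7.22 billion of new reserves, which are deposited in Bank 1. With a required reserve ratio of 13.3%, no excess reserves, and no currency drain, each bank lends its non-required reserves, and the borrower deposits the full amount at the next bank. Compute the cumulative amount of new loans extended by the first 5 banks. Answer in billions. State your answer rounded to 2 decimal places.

𝕄24.01 billion

Bank i lends (1 − rr)^i of the original deposit: Bank 1 lends 7.22·0.8670 ≈ 6.2597, Bank 2 lends 7.22·0.8670² ≈ 5.4272, and so on.
Summing a geometric series: total = 7.22·[0.8670·(1 − 0.8670^5) / (1 − 0.8670)] ≈ 24.0089 billion.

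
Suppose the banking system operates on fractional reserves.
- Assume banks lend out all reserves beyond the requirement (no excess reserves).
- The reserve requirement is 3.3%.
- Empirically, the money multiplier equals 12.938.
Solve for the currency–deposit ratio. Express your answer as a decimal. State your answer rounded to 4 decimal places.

0.0480

Using m = 12.938. From m = (1 + c)/(c + rr + e), rearranging gives 1 + c = m·(c + rr + e), so c·(1 − m) = m·(rr + e) − 1.
Hence c = [m·(rr + e) − 1]/(1 − m) = [12.938 × (0.033 + 0) − 1] / (1 − 12.938) ≈ 0.048002.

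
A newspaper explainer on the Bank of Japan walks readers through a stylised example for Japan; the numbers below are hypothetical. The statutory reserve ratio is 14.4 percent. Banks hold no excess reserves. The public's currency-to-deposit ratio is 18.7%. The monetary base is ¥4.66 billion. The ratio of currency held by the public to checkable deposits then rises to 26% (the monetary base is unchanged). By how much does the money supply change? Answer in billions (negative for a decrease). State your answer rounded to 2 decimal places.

Initially m₁ = (1 + 0.187) / (0.144 + 0.187) ≈ 3.5861, so M₁ = 3.5861 × 4.66 ≈ 16.7112 billion.
After the change m₂ = (1 + 0.26) / (0.144 + 0.26) ≈ 3.1188, so M₂ = 3.1188 × 4.66 ≈ 14.5336 billion.
ΔM = M₂ − M₁ = 14.5336 − 16.7112 = -2.1776 billion.

-2.18 billion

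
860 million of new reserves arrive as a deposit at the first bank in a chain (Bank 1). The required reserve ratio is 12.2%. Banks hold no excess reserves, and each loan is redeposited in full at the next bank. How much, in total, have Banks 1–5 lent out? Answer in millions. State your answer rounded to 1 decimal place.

Bank i lends (1 − rr)^i of the original deposit: Bank 1 lends 860·0.8780 = 755.0800, Bank 2 lends 860·0.8780² ≈ 662.9602, and so on.
Summing a geometric series: total = 860·[0.8780·(1 − 0.8780^5) / (1 − 0.8780)] ≈ 2959.9002 million.

2959.9 million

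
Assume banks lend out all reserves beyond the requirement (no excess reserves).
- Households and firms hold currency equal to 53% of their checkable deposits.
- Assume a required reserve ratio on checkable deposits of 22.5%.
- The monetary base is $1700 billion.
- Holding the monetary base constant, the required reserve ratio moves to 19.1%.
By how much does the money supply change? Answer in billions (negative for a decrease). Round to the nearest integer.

$162 billion

Initially m₁ = (1 + 0.53) / (0.225 + 0.53) ≈ 2.02649, so M₁ = 2.02649 × 1700 = 3445.033 billion.
After the change m₂ = (1 + 0.53) / (0.191 + 0.53) ≈ 2.12205, so M₂ = 2.12205 × 1700 = 3607.485 billion.
ΔM = M₂ − M₁ = 3607.485 − 3445.033 = 162.452 billion.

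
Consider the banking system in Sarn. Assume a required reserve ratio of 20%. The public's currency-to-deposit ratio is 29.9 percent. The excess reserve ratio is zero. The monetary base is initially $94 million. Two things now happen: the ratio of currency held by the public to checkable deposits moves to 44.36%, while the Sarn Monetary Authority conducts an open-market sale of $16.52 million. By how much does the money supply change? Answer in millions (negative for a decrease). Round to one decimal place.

-70.9 million

Before: m₁ = (1 + 0.299) / (0.2 + 0.299) ≈ 2.6032, MB₁ = 94, so M₁ = 2.6032 × 94 = 244.7008 million.
After: m₂ = (1 + 0.4436) / (0.2 + 0.4436) ≈ 2.2430, MB₂ = 94 − 16.52 = 77.48, so M₂ = 2.2430 × 77.48 ≈ 173.7876 million.
ΔM = M₂ − M₁ = 173.7876 − 244.7008 = -70.9132 million.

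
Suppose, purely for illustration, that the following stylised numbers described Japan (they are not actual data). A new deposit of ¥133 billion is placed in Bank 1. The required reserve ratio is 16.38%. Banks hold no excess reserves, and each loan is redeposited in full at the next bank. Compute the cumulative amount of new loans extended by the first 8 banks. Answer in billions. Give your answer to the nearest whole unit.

¥517 billion

Bank i lends (1 − rr)^i of the original deposit: Bank 1 lends 133·0.8362 = 111.2146, Bank 2 lends 133·0.8362² ≈ 92.9976, and so on.
Summing a geometric series: total = 133·[0.8362·(1 − 0.8362^8) / (1 − 0.8362)] ≈ 516.6618 billion.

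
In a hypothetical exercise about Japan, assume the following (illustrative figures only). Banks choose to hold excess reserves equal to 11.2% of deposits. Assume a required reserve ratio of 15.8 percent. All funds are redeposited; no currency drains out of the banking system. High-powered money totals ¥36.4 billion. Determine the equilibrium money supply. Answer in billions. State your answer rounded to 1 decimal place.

¥134.8 billion

The money multiplier is m = 1 / (rr + e) = 1 / (0.158 + 0.112) ≈ 3.7037.
So M = m × MB = 3.7037 × 36.4 ≈ 134.8147 billion.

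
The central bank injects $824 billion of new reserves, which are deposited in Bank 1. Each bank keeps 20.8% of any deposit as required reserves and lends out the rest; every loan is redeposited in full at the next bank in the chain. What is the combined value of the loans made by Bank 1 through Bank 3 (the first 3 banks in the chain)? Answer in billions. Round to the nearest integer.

$1579 billion

Bank i lends (1 − rr)^i of the original deposit: Bank 1 lends 824·0.7920 = 652.6080, Bank 2 lends 824·0.7920² ≈ 516.8655, and so on.
Summing a geometric series: total = 824·[0.7920·(1 − 0.7920^3) / (1 − 0.7920)] ≈ 1578.8310 billion.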